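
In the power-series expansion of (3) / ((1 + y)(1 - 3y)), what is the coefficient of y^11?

398580

The denominator gives the recurrence a_n = 2a_(n−1) + 3a_(n−2) for n ≥ 2; the numerator fixes a_0 = 3, a_1 = 6.
Iterating: 3, 6, 21, 60, 183, 546, 1641, 4920, 14763, 44286, 132861, 398580, so a_11 = 398580.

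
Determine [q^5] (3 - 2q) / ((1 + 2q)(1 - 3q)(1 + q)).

Partial fractions give a closed form: a_n = (16/5)·(-2)^n + (21/20)·3^n + (-5/4)·(-1)^n.
At n = 5: a_5 = 154.

154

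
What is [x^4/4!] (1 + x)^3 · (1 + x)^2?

120

The EGF product rule gives c_4 = Σ_{k_1+k_2=4} C(4; k_1,k_2) · ∏ g_i(k_i), where (1+x)^3 gives the falling factorial (3)_k; (1+x)^2 gives the falling factorial (2)_k.
g_1(k) for k = 0…4: 1, 3, 6, 6, 0.
g_2(k) for k = 0…4: 1, 2, 2, 0, 0.
c_4 = Σ_k C(4,k)·g_1(k)·g_2(4−k) = 6·6·2 + 4·6·2 = 72 + 48 = 120.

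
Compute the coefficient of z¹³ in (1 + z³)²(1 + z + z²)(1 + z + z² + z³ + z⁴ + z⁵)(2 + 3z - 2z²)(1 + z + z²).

(1 + z³)² has coefficients 1,0,0,2,0,0,1 for degrees 0…6.
(1 + z + z²) has coefficients 1,1,1,0,0,0,0,0,0,0,0,0,0,0 for degrees 0…13.
Multiplying by (1 + z + z² + z³ + z⁴ + z⁵) gives running coefficients 1,2,3,3,3,3,2,1,0,0,0,0,0,0 for degrees 0…13.
Multiplying by (2 + 3z - 2z²) gives running coefficients 2,7,10,11,9,9,7,2,-1,-2,0,0,0,0 for degrees 0…13.
Finally multiplying by (1 + z + z²), the product of all factors after the first has coefficients 2,9,19,28,30,29,25,18,8,-1,-3,-2,0,0 for degrees 0…13.
[z¹³] = 1·0 + 2·(-3) + 1·18 = 12.

12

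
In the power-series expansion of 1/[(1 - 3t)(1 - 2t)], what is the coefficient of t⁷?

Partial fractions give a closed form: a_n = (3)·3^n + (-2)·2^n.
At n = 7: a_7 = 6305.

6305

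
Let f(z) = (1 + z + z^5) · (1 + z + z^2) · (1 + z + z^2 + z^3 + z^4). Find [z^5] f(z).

(1 + z + z^5) has coefficients 1,1,0,0,0,1 for degrees 0…5.
(1 + z + z^2) has coefficients 1,1,1,0,0,0 for degrees 0…5.
Finally multiplying by (1 + z + z^2 + z^3 + z^4), the product of all factors after the first has coefficients 1,2,3,3,3,2 for degrees 0…5.
[z^5] = 1·2 + 1·3 + 1·1 = 6.

6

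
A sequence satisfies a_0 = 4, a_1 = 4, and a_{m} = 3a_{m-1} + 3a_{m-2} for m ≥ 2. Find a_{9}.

The ordinary generating function has denominator 1 - 3q - 3q^2.
Iterating the recurrence: a_0,…,a_{9} = 4, 4, 24, 84, 324, 1224, 4644, 17604, 66744, 253044.

253044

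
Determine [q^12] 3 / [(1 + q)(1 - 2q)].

8193

Partial fractions give a closed form: a_n = (1)·(-1)^n + (2)·2^n.
At n = 12: a_12 = 8193.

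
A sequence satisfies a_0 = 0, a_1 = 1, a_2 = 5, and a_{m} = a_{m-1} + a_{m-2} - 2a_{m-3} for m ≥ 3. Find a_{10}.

-31

The ordinary generating function has denominator 1 - q - q^2 + 2q^3.
Iterating the recurrence: a_0,…,a_{10} = 0, 1, 5, 6, 9, 5, 2, -11, -19, -34, -31.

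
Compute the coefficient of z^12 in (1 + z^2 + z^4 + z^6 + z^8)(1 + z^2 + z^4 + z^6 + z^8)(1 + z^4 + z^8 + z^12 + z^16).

12

(1 + z^2 + z^4 + z^6 + z^8) has coefficients 1,0,1,0,1,0,1,0,1 for degrees 0…8.
(1 + z^2 + z^4 + z^6 + z^8) has coefficients 1,0,1,0,1,0,1,0,1,0,0,0,0 for degrees 0…12.
Finally multiplying by (1 + z^4 + z^8 + z^12 + z^16), the product of all factors after the first has coefficients 1,0,1,0,2,0,2,0,3,0,2,0,3 for degrees 0…12.
[z^12] = 1·3 + 1·2 + 1·3 + 1·2 + 1·2 = 12.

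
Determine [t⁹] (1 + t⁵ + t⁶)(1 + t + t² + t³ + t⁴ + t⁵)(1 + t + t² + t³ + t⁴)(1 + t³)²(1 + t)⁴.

320

(1 + t⁵ + t⁶) has coefficients 1,0,0,0,0,1,1 for degrees 0…6.
(1 + t + t² + t³ + t⁴ + t⁵) has coefficients 1,1,1,1,1,1,0,0,0,0 for degrees 0…9.
Multiplying by (1 + t + t² + t³ + t⁴) gives running coefficients 1,2,3,4,5,5,4,3,2,1 for degrees 0…9.
Multiplying by (1 + t³)² gives running coefficients 1,2,3,6,9,11,13,15,15,13 for degrees 0…9.
Finally multiplying by (1 + t)⁴, the product of all factors after the first has coefficients 1,6,17,34,60,97,138,175,206,226 for degrees 0…9.
[t⁹] = 1·226 + 1·60 + 1·34 = 320.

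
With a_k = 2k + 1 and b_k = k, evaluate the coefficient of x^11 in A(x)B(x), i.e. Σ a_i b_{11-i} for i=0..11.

The convolution is the x^11 coefficient of A(x)B(x).
Σ = 1·11 + 3·10 + 5·9 + 7·8 + 9·7 + 11·6 + 13·5 + 15·4 + 17·3 + 19·2 + 21·1 + 23·0 = 506.

506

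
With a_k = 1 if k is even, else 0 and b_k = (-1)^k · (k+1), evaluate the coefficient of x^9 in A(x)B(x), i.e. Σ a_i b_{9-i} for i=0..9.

The convolution is the x^9 coefficient of A(x)B(x).
Σ = 1·(-10) + 0·9 + 1·(-8) + 0·7 + 1·(-6) + 0·5 + 1·(-4) + 0·3 + 1·(-2) + 0·1 = -30.

-30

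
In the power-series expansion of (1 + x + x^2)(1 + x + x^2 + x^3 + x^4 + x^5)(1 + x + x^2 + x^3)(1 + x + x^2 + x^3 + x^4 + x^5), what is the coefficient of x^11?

(1 + x + x^2) has coefficients 1,1,1 for degrees 0…2.
(1 + x + x^2 + x^3 + x^4 + x^5) has coefficients 1,1,1,1,1,1,0,0,0,0,0,0 for degrees 0…11.
Multiplying by (1 + x + x^2 + x^3) gives running coefficients 1,2,3,4,4,4,3,2,1,0,0,0 for degrees 0…11.
Finally multiplying by (1 + x + x^2 + x^3 + x^4 + x^5), the product of all factors after the first has coefficients 1,3,6,10,14,18,20,20,18,14,10,6 for degrees 0…11.
[x^11] = 1·6 + 1·10 + 1·14 = 30.

30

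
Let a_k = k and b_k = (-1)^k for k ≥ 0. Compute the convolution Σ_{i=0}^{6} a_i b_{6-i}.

3

The convolution is the t^6 coefficient of A(t)B(t).
Σ = 0·1 + 1·(-1) + 2·1 + 3·(-1) + 4·1 + 5·(-1) + 6·1 = 3.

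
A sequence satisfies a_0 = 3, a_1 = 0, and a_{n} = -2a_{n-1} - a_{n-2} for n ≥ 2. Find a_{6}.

-15

The ordinary generating function has denominator 1 + 2y + y^2.
Iterating the recurrence: a_0,…,a_{6} = 3, 0, -3, 6, -9, 12, -15.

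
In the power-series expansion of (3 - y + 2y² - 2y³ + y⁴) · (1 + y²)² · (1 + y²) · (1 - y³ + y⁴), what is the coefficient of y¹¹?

-12

(3 - y + 2y² - 2y³ + y⁴) has coefficients 3,-1,2,-2,1 for degrees 0…4.
(1 + y²)² has coefficients 1,0,2,0,1,0,0,0,0,0,0,0 for degrees 0…11.
Multiplying by (1 + y²) gives running coefficients 1,0,3,0,3,0,1,0,0,0,0,0 for degrees 0…11.
Finally multiplying by (1 - y³ + y⁴), the product of all factors after the first has coefficients 1,0,3,-1,4,-3,4,-3,3,-1,1,0 for degrees 0…11.
[y¹¹] = 3·0 − 1·1 + 2·(-1) − 2·3 + 1·(-3) = -12.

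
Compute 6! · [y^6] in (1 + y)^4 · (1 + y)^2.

The EGF product rule gives c_6 = Σ_{k_1+k_2=6} C(6; k_1,k_2) · ∏ g_i(k_i), where (1+y)^4 gives the falling factorial (4)_k; (1+y)^2 gives the falling factorial (2)_k.
g_1(k) for k = 0…6: 1, 4, 12, 24, 24, 0, 0.
g_2(k) for k = 0…6: 1, 2, 2, 0, 0, 0, 0.
c_6 = Σ_k C(6,k)·g_1(k)·g_2(6−k) = 15·24·2 = 720.

720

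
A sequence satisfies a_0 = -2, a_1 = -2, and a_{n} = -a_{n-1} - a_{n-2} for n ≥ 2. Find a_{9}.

The ordinary generating function has denominator 1 + q + q^2.
Iterating the recurrence: a_0,…,a_{9} = -2, -2, 4, -2, -2, 4, -2, -2, 4, -2.

-2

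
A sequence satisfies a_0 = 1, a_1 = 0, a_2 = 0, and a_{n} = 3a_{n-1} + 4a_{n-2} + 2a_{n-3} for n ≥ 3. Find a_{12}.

The ordinary generating function has denominator 1 - 3x - 4x^2 - 2x^3.
Iterating the recurrence: a_0,…,a_{12} = 1, 0, 0, 2, 6, 26, 106, 434, 1778, 7282, 29826, 122162, 500354.

500354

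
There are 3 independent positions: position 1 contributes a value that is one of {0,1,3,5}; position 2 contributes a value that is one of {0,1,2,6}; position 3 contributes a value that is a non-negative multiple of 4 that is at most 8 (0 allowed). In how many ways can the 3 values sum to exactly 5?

The generating function for the choices is (1 + q + q³ + q⁵)·(1 + q + q² + q⁶)·(1 + q⁴ + q⁸); the count is [q⁵].
(1 + q + q³ + q⁵) has coefficients 1,1,0,1,0,1 for degrees 0…5.
(1 + q + q² + q⁶) has coefficients 1,1,1,0,0,0 for degrees 0…5.
Finally multiplying by (1 + q⁴ + q⁸), the product of all factors after the first has coefficients 1,1,1,0,1,1 for degrees 0…5.
[q⁵] = 1·1 + 1·1 + 1·1 + 1·1 = 4.

4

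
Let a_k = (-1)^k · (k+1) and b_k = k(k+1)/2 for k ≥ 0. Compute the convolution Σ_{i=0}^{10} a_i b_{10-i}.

15

This is [x^10] in the product of the two ordinary generating functions.
Σ = 1·55 − 2·45 + 3·36 − 4·28 + 5·21 − 6·15 + 7·10 − 8·6 + 9·3 − 10·1 + 11·0 = 15.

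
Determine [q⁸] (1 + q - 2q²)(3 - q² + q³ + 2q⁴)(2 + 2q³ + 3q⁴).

(1 + q - 2q²) has coefficients 1,1,-2 for degrees 0…2.
(3 - q² + q³ + 2q⁴) has coefficients 3,0,-1,1,2,0,0,0,0 for degrees 0…8.
Finally multiplying by (2 + 2q³ + 3q⁴), the product of all factors after the first has coefficients 6,0,-2,8,13,-2,-1,7,6 for degrees 0…8.
[q⁸] = 1·6 + 1·7 − 2·(-1) = 15.

15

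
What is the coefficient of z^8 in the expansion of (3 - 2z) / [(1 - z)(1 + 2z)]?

The denominator gives the recurrence a_n = −a_(n−1) + 2a_(n−2) for n ≥ 2; the numerator fixes a_0 = 3, a_1 = -5.
Iterating: 3, -5, 11, -21, 43, -85, 171, -341, 683, so a_8 = 683.

683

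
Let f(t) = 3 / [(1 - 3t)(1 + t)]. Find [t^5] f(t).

Partial fractions give a closed form: a_n = (9/4)·3^n + (3/4)·(-1)^n.
At n = 5: a_5 = 546.

546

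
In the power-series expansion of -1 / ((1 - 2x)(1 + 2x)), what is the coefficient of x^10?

Partial fractions give a closed form: a_n = (-1/2)·2^n + (-1/2)·(-2)^n.
At n = 10: a_10 = -1024.

-1024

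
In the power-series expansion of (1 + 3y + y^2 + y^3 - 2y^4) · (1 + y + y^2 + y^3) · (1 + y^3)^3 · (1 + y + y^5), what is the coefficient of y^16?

(1 + 3y + y^2 + y^3 - 2y^4) has coefficients 1,3,1,1,-2 for degrees 0…4.
(1 + y + y^2 + y^3) has coefficients 1,1,1,1,0,0,0,0,0,0,0,0,0,0,0,0,0 for degrees 0…16.
Multiplying by (1 + y^3)^3 gives running coefficients 1,1,1,4,3,3,6,3,3,4,1,1,1,0,0,0,0 for degrees 0…16.
Finally multiplying by (1 + y + y^5), the product of all factors after the first has coefficients 1,2,2,5,7,7,10,10,10,10,8,8,5,4,4,1,1 for degrees 0…16.
[y^16] = 1·1 + 3·1 + 1·4 + 1·4 − 2·5 = 2.

2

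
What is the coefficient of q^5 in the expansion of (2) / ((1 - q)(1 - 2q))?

126

The denominator gives the recurrence a_n = 3a_(n−1) − 2a_(n−2) for n ≥ 3; the numerator fixes a_0 = 2, a_1 = 6, a_2 = 14.
Iterating: 2, 6, 14, 30, 62, 126, so a_5 = 126.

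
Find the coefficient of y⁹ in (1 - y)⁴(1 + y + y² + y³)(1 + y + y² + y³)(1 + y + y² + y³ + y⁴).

1

(1 - y)⁴ has coefficients 1,-4,6,-4,1 for degrees 0…4.
(1 + y + y² + y³) has coefficients 1,1,1,1,0,0,0,0,0,0 for degrees 0…9.
Multiplying by (1 + y + y² + y³) gives running coefficients 1,2,3,4,3,2,1,0,0,0 for degrees 0…9.
Finally multiplying by (1 + y + y² + y³ + y⁴), the product of all factors after the first has coefficients 1,3,6,10,13,14,13,10,6,3 for degrees 0…9.
[y⁹] = 1·3 − 4·6 + 6·10 − 4·13 + 1·14 = 1.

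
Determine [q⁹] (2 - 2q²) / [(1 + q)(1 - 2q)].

The denominator gives the recurrence a_n = a_(n−1) + 2a_(n−2) for n ≥ 3; the numerator fixes a_0 = 2, a_1 = 2, a_2 = 4.
Iterating: 2, 2, 4, 8, 16, 32, 64, 128, 256, 512, so a_9 = 512.

512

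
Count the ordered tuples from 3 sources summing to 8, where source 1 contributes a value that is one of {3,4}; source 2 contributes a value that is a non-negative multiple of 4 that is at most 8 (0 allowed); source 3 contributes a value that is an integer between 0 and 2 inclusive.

The generating function for the choices is (x^3 + x^4)·(1 + x^4 + x^8)·(1 + x + x^2); the count is [x^8].
(x^3 + x^4) has coefficients 0,0,0,1,1 for degrees 0…4.
(1 + x^4 + x^8) has coefficients 1,0,0,0,1,0,0,0,1 for degrees 0…8.
Finally multiplying by (1 + x + x^2), the product of all factors after the first has coefficients 1,1,1,0,1,1,1,0,1 for degrees 0…8.
[x^8] = 1·1 + 1·1 = 2.

2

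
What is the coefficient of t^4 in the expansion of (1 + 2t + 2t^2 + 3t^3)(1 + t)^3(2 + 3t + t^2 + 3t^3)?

108

(1 + 2t + 2t^2 + 3t^3) has coefficients 1,2,2,3 for degrees 0…3.
(1 + t)^3 has coefficients 1,3,3,1,0 for degrees 0…4.
Finally multiplying by (2 + 3t + t^2 + 3t^3), the product of all factors after the first has coefficients 2,9,16,17,15 for degrees 0…4.
[t^4] = 1·15 + 2·17 + 2·16 + 3·9 = 108.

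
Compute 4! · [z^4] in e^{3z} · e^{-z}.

The EGF product rule gives c_4 = Σ_{k_1+k_2=4} C(4; k_1,k_2) · ∏ g_i(k_i), where e^{3z} gives (3)^k; e^{-z} gives (-1)^k.
g_1(k) for k = 0…4: 1, 3, 9, 27, 81.
g_2(k) for k = 0…4: 1, -1, 1, -1, 1.
c_4 = Σ_k C(4,k)·g_1(k)·g_2(4−k) = 1·1·1 + 4·3·(-1) + 6·9·1 + 4·27·(-1) + 1·81·1 = 1 − 12 + 54 − 108 + 81 = 16.

16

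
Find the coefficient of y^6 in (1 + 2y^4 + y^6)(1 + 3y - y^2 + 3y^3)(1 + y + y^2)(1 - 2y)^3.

-51

(1 + 2y^4 + y^6) has coefficients 1,0,0,0,2,0,1 for degrees 0…6.
(1 + 3y - y^2 + 3y^3) has coefficients 1,3,-1,3,0,0,0 for degrees 0…6.
Multiplying by (1 + y + y^2) gives running coefficients 1,4,3,5,2,3,0 for degrees 0…6.
Finally multiplying by (1 - 2y)^3, the product of all factors after the first has coefficients 1,-2,-9,27,-24,27,-34 for degrees 0…6.
[y^6] = 1·(-34) + 2·(-9) + 1·1 = -51.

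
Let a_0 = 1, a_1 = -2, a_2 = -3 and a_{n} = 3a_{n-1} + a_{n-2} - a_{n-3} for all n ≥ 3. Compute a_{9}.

The ordinary generating function has denominator 1 - 3t - t^2 + t^3.
Iterating the recurrence: a_0,…,a_{9} = 1, -2, -3, -12, -37, -120, -385, -1238, -3979, -12790.

-12790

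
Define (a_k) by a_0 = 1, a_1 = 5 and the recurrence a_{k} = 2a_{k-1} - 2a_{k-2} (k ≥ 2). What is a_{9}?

The ordinary generating function has denominator 1 - 2t + 2t^2.
Iterating the recurrence: a_0,…,a_{9} = 1, 5, 8, 6, -4, -20, -32, -24, 16, 80.

80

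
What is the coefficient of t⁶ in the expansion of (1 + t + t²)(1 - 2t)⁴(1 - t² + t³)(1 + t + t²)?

-7

(1 + t + t²) has coefficients 1,1,1 for degrees 0…2.
(1 - 2t)⁴ has coefficients 1,-8,24,-32,16,0,0 for degrees 0…6.
Multiplying by (1 - t² + t³) gives running coefficients 1,-8,23,-23,-16,56,-48 for degrees 0…6.
Finally multiplying by (1 + t + t²), the product of all factors after the first has coefficients 1,-7,16,-8,-16,17,-8 for degrees 0…6.
[t⁶] = 1·(-8) + 1·17 + 1·(-16) = -7.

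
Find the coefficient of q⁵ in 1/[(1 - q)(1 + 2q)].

-21

Partial fractions give a closed form: a_n = (1/3)·1^n + (2/3)·(-2)^n.
At n = 5: a_5 = -21.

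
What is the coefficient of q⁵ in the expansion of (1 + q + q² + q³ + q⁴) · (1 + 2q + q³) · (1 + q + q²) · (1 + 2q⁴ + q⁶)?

(1 + q + q² + q³ + q⁴) has coefficients 1,1,1,1,1 for degrees 0…4.
(1 + 2q + q³) has coefficients 1,2,0,1,0,0 for degrees 0…5.
Multiplying by (1 + q + q²) gives running coefficients 1,3,3,3,1,1 for degrees 0…5.
Finally multiplying by (1 + 2q⁴ + q⁶), the product of all factors after the first has coefficients 1,3,3,3,3,7 for degrees 0…5.
[q⁵] = 1·7 + 1·3 + 1·3 + 1·3 + 1·3 = 19.

19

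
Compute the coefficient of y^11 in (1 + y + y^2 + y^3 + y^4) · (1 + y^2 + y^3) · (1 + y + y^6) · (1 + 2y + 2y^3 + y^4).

18

(1 + y + y^2 + y^3 + y^4) has coefficients 1,1,1,1,1 for degrees 0…4.
(1 + y^2 + y^3) has coefficients 1,0,1,1,0,0,0,0,0,0,0,0 for degrees 0…11.
Multiplying by (1 + y + y^6) gives running coefficients 1,1,1,2,1,0,1,0,1,1,0,0 for degrees 0…11.
Finally multiplying by (1 + 2y + 2y^3 + y^4), the product of all factors after the first has coefficients 1,3,3,6,8,5,6,6,2,5,3,2 for degrees 0…11.
[y^11] = 1·2 + 1·3 + 1·5 + 1·2 + 1·6 = 18.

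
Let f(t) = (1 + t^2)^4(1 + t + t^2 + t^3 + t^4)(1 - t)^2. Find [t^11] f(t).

-4

(1 + t^2)^4 has coefficients 1,0,4,0,6,0,4,0,1 for degrees 0…8.
(1 + t + t^2 + t^3 + t^4) has coefficients 1,1,1,1,1,0,0,0,0,0,0,0 for degrees 0…11.
Finally multiplying by (1 - t)^2, the product of all factors after the first has coefficients 1,-1,0,0,0,-1,1,0,0,0,0,0 for degrees 0…11.
[t^11] = 1·0 + 4·0 + 6·0 + 4·(-1) + 1·0 = -4.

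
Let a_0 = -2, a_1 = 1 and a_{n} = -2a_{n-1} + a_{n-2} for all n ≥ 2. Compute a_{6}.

The ordinary generating function has denominator 1 + 2t - t^2.
Iterating the recurrence: a_0,…,a_{6} = -2, 1, -4, 9, -22, 53, -128.

-128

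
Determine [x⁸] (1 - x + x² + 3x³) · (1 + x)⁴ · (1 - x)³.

9

(1 - x + x² + 3x³) has coefficients 1,-1,1,3 for degrees 0…3.
(1 + x)⁴ has coefficients 1,4,6,4,1,0,0,0,0 for degrees 0…8.
Finally multiplying by (1 - x)³, the product of all factors after the first has coefficients 1,1,-3,-3,3,3,-1,-1,0 for degrees 0…8.
[x⁸] = 1·0 − 1·(-1) + 1·(-1) + 3·3 = 9.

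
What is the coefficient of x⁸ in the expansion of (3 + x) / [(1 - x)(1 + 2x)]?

428

Partial fractions give a closed form: a_n = (4/3)·1^n + (5/3)·(-2)^n.
At n = 8: a_8 = 428.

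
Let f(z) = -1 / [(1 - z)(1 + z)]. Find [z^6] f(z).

-1

The denominator gives the recurrence a_n = a_(n−2) for n ≥ 2; the numerator fixes a_0 = -1, a_1 = 0.
Iterating: -1, 0, -1, 0, -1, 0, -1, so a_6 = -1.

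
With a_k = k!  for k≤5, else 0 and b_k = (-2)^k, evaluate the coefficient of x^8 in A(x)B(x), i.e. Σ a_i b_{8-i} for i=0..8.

-512

The convolution is the x^8 coefficient of A(x)B(x).
Σ = 1·256 + 1·(-128) + 2·64 + 6·(-32) + 24·16 + 120·(-8) + 0·4 + 0·(-2) + 0·1 = -512.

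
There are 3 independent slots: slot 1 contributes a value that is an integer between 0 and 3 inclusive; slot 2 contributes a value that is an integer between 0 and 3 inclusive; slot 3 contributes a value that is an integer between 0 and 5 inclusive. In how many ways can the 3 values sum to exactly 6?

15

The generating function for the choices is (1 + y + y² + y³)·(1 + y + y² + y³)·(1 + y + y² + y³ + y⁴ + y⁵); the count is [y⁶].
(1 + y + y² + y³) has coefficients 1,1,1,1 for degrees 0…3.
(1 + y + y² + y³) has coefficients 1,1,1,1,0,0,0 for degrees 0…6.
Finally multiplying by (1 + y + y² + y³ + y⁴ + y⁵), the product of all factors after the first has coefficients 1,2,3,4,4,4,3 for degrees 0…6.
[y⁶] = 1·3 + 1·4 + 1·4 + 1·4 = 15.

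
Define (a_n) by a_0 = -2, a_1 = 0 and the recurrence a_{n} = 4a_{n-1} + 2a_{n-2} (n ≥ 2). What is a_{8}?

-28192

The ordinary generating function has denominator 1 - 4x - 2x^2.
Iterating the recurrence: a_0,…,a_{8} = -2, 0, -4, -16, -72, -320, -1424, -6336, -28192.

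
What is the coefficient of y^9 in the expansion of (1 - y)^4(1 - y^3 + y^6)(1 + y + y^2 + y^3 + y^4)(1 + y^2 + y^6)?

-12

(1 - y)^4 has coefficients 1,-4,6,-4,1 for degrees 0…4.
(1 - y^3 + y^6) has coefficients 1,0,0,-1,0,0,1,0,0,0 for degrees 0…9.
Multiplying by (1 + y + y^2 + y^3 + y^4) gives running coefficients 1,1,1,0,0,-1,0,0,1,1 for degrees 0…9.
Finally multiplying by (1 + y^2 + y^6), the product of all factors after the first has coefficients 1,1,2,1,1,-1,1,0,2,1 for degrees 0…9.
[y^9] = 1·1 − 4·2 + 6·0 − 4·1 + 1·(-1) = -12.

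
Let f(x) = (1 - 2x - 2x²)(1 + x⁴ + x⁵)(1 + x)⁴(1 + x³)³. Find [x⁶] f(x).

-49

(1 - 2x - 2x²) has coefficients 1,-2,-2 for degrees 0…2.
(1 + x⁴ + x⁵) has coefficients 1,0,0,0,1,1,0 for degrees 0…6.
Multiplying by (1 + x)⁴ gives running coefficients 1,4,6,4,2,5,10 for degrees 0…6.
Finally multiplying by (1 + x³)³, the product of all factors after the first has coefficients 1,4,6,7,14,23,25 for degrees 0…6.
[x⁶] = 1·25 − 2·23 − 2·14 = -49.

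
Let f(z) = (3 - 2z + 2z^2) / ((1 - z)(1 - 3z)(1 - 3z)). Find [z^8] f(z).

The denominator gives the recurrence a_n = 7a_(n−1) − 15a_(n−2) + 9a_(n−3) for n ≥ 3; the numerator fixes a_0 = 3, a_1 = 19, a_2 = 90.
Iterating: 3, 19, 90, 372, 1425, 5205, 18408, 63606, 215967, so a_8 = 215967.

215967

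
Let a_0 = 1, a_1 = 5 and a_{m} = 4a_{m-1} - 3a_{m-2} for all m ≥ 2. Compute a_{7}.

The ordinary generating function has denominator 1 - 4t + 3t^2.
Iterating the recurrence: a_0,…,a_{7} = 1, 5, 17, 53, 161, 485, 1457, 4373.

4373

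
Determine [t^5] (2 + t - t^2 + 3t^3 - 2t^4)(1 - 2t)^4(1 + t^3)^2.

(2 + t - t^2 + 3t^3 - 2t^4) has coefficients 2,1,-1,3,-2 for degrees 0…4.
(1 - 2t)^4 has coefficients 1,-8,24,-32,16,0 for degrees 0…5.
Finally multiplying by (1 + t^3)^2, the product of all factors after the first has coefficients 1,-8,24,-30,0,48 for degrees 0…5.
[t^5] = 2·48 + 1·0 − 1·(-30) + 3·24 − 2·(-8) = 214.

214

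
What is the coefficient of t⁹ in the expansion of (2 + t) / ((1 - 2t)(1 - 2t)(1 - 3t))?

The denominator gives the recurrence a_n = 7a_(n−1) − 16a_(n−2) + 12a_(n−3) for n ≥ 3; the numerator fixes a_0 = 2, a_1 = 15, a_2 = 73.
Iterating: 2, 15, 73, 295, 1077, 3695, 12173, 39015, 122677, 380575, so a_9 = 380575.

380575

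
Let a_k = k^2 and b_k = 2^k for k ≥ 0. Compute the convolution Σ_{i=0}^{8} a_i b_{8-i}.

1434

This is [x^8] in the product of the two ordinary generating functions.
Σ = 0·256 + 1·128 + 4·64 + 9·32 + 16·16 + 25·8 + 36·4 + 49·2 + 64·1 = 1434.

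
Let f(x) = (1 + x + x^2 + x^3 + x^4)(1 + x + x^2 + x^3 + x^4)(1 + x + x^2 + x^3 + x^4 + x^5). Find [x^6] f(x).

(1 + x + x^2 + x^3 + x^4) has coefficients 1,1,1,1,1 for degrees 0…4.
(1 + x + x^2 + x^3 + x^4) has coefficients 1,1,1,1,1,0,0 for degrees 0…6.
Finally multiplying by (1 + x + x^2 + x^3 + x^4 + x^5), the product of all factors after the first has coefficients 1,2,3,4,5,5,4 for degrees 0…6.
[x^6] = 1·4 + 1·5 + 1·5 + 1·4 + 1·3 = 21.

21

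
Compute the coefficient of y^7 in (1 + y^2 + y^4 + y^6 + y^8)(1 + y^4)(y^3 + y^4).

2

(1 + y^2 + y^4 + y^6 + y^8) has coefficients 1,0,1,0,1,0,1,0 for degrees 0…7.
(1 + y^4) has coefficients 1,0,0,0,1,0,0,0 for degrees 0…7.
Finally multiplying by (y^3 + y^4), the product of all factors after the first has coefficients 0,0,0,1,1,0,0,1 for degrees 0…7.
[y^7] = 1·1 + 1·0 + 1·1 + 1·0 = 2.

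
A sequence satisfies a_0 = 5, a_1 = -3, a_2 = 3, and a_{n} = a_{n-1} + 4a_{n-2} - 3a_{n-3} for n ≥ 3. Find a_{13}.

The ordinary generating function has denominator 1 - q - 4q^2 + 3q^3.
Iterating the recurrence: a_0,…,a_{13} = 5, -3, 3, -24, -3, -108, -48, -471, -339, -2079, -2022, -9321, -11172, -42390.

-42390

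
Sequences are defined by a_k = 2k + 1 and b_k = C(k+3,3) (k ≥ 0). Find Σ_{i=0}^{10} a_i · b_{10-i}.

5005

This is [x^10] in the product of the two ordinary generating functions.
Σ = 1·286 + 3·220 + 5·165 + 7·120 + 9·84 + 11·56 + 13·35 + 15·20 + 17·10 + 19·4 + 21·1 = 5005.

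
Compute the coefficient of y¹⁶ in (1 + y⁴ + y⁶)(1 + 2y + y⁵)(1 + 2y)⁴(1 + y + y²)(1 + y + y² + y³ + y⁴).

570

(1 + y⁴ + y⁶) has coefficients 1,0,0,0,1,0,1 for degrees 0…6.
(1 + 2y + y⁵) has coefficients 1,2,0,0,0,1,0,0,0,0,0,0,0,0,0,0,0 for degrees 0…16.
Multiplying by (1 + 2y)⁴ gives running coefficients 1,10,40,80,80,33,8,24,32,16,0,0,0,0,0,0,0 for degrees 0…16.
Multiplying by (1 + y + y²) gives running coefficients 1,11,51,130,200,193,121,65,64,72,48,16,0,0,0,0,0 for degrees 0…16.
Finally multiplying by (1 + y + y² + y³ + y⁴), the product of all factors after the first has coefficients 1,12,63,193,393,585,695,709,643,515,370,265,200,136,64,16,0 for degrees 0…16.
[y¹⁶] = 1·0 + 1·200 + 1·370 = 570.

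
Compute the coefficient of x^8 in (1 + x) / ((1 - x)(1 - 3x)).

13121

Partial fractions give a closed form: a_n = (-1)·1^n + (2)·3^n.
At n = 8: a_8 = 13121.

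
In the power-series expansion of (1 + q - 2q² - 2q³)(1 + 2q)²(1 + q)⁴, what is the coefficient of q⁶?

-146

(1 + q - 2q² - 2q³) has coefficients 1,1,-2,-2 for degrees 0…3.
(1 + 2q)² has coefficients 1,4,4,0,0,0,0 for degrees 0…6.
Finally multiplying by (1 + q)⁴, the product of all factors after the first has coefficients 1,8,26,44,41,20,4 for degrees 0…6.
[q⁶] = 1·4 + 1·20 − 2·41 − 2·44 = -146.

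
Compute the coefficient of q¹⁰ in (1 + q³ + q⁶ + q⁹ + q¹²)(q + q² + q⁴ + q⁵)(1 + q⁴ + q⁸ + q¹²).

3

(1 + q³ + q⁶ + q⁹ + q¹²) has coefficients 1,0,0,1,0,0,1,0,0,1,0 for degrees 0…10.
(q + q² + q⁴ + q⁵) has coefficients 0,1,1,0,1,1,0,0,0,0,0 for degrees 0…10.
Finally multiplying by (1 + q⁴ + q⁸ + q¹²), the product of all factors after the first has coefficients 0,1,1,0,1,2,1,0,1,2,1 for degrees 0…10.
[q¹⁰] = 1·1 + 1·0 + 1·1 + 1·1 = 3.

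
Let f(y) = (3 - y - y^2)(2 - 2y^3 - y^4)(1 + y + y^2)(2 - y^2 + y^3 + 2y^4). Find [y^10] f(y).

9

(3 - y - y^2) has coefficients 3,-1,-1 for degrees 0…2.
(2 - 2y^3 - y^4) has coefficients 2,0,0,-2,-1,0,0,0,0,0,0 for degrees 0…10.
Multiplying by (1 + y + y^2) gives running coefficients 2,2,2,-2,-3,-3,-1,0,0,0,0 for degrees 0…10.
Finally multiplying by (2 - y^2 + y^3 + 2y^4), the product of all factors after the first has coefficients 4,4,2,-4,-2,2,3,-4,-8,-7,-2 for degrees 0…10.
[y^10] = 3·(-2) − 1·(-7) − 1·(-8) = 9.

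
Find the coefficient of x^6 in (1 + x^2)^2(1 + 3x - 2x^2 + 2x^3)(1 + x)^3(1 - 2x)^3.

(1 + x^2)^2 has coefficients 1,0,2,0,1 for degrees 0…4.
(1 + 3x - 2x^2 + 2x^3) has coefficients 1,3,-2,2,0,0,0 for degrees 0…6.
Multiplying by (1 + x)^3 gives running coefficients 1,6,10,6,3,4,2 for degrees 0…6.
Finally multiplying by (1 - 2x)^3, the product of all factors after the first has coefficients 1,0,-14,10,39,-22,-34 for degrees 0…6.
[x^6] = 1·(-34) + 2·39 + 1·(-14) = 30.

30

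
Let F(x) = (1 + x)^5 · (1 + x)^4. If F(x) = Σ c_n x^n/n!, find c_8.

The EGF product rule gives c_8 = Σ_{k_1+k_2=8} C(8; k_1,k_2) · ∏ g_i(k_i), where (1+x)^5 gives the falling factorial (5)_k; (1+x)^4 gives the falling factorial (4)_k.
g_1(k) for k = 0…8: 1, 5, 20, 60, 120, 120, 0, 0, 0.
g_2(k) for k = 0…8: 1, 4, 12, 24, 24, 0, 0, 0, 0.
c_8 = Σ_k C(8,k)·g_1(k)·g_2(8−k) = 70·120·24 + 56·120·24 = 201600 + 161280 = 362880.

362880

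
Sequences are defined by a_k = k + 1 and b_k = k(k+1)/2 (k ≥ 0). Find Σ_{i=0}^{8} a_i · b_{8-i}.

Write out a_i and b_{8-i} for i = 0,…,8 and sum the products.
Σ = 1·36 + 2·28 + 3·21 + 4·15 + 5·10 + 6·6 + 7·3 + 8·1 + 9·0 = 330.

330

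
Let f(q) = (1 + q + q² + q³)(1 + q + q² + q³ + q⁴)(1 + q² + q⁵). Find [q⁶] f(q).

(1 + q + q² + q³) has coefficients 1,1,1,1 for degrees 0…3.
(1 + q + q² + q³ + q⁴) has coefficients 1,1,1,1,1,0,0 for degrees 0…6.
Finally multiplying by (1 + q² + q⁵), the product of all factors after the first has coefficients 1,1,2,2,2,2,2 for degrees 0…6.
[q⁶] = 1·2 + 1·2 + 1·2 + 1·2 = 8.

8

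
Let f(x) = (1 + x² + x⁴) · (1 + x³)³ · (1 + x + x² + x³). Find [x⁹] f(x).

10

(1 + x² + x⁴) has coefficients 1,0,1,0,1 for degrees 0…4.
(1 + x³)³ has coefficients 1,0,0,3,0,0,3,0,0,1 for degrees 0…9.
Finally multiplying by (1 + x + x² + x³), the product of all factors after the first has coefficients 1,1,1,4,3,3,6,3,3,4 for degrees 0…9.
[x⁹] = 1·4 + 1·3 + 1·3 = 10.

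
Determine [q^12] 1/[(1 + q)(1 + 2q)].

8191

Partial fractions give a closed form: a_n = (-1)·(-1)^n + (2)·(-2)^n.
At n = 12: a_12 = 8191.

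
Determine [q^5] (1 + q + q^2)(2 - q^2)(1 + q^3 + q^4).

3

(1 + q + q^2) has coefficients 1,1,1 for degrees 0…2.
(2 - q^2) has coefficients 2,0,-1,0,0,0 for degrees 0…5.
Finally multiplying by (1 + q^3 + q^4), the product of all factors after the first has coefficients 2,0,-1,2,2,-1 for degrees 0…5.
[q^5] = 1·(-1) + 1·2 + 1·2 = 3.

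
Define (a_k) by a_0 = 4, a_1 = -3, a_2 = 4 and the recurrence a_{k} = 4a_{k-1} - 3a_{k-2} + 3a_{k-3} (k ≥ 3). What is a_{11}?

599431

The ordinary generating function has denominator 1 - 4x + 3x^2 - 3x^3.
Iterating the recurrence: a_0,…,a_{11} = 4, -3, 4, 37, 127, 409, 1366, 4618, 15601, 52648, 177643, 599431.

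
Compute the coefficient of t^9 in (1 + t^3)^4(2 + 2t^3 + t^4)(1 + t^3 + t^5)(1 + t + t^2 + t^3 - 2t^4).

82

(1 + t^3)^4 has coefficients 1,0,0,4,0,0,6,0,0,4 for degrees 0…9.
(2 + 2t^3 + t^4) has coefficients 2,0,0,2,1,0,0,0,0,0 for degrees 0…9.
Multiplying by (1 + t^3 + t^5) gives running coefficients 2,0,0,4,1,2,2,1,2,1 for degrees 0…9.
Finally multiplying by (1 + t + t^2 + t^3 - 2t^4), the product of all factors after the first has coefficients 2,2,2,6,1,7,9,-2,5,2 for degrees 0…9.
[t^9] = 1·2 + 4·9 + 6·6 + 4·2 = 82.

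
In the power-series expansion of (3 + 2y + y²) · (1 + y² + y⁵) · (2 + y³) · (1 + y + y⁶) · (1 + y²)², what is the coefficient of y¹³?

(3 + 2y + y²) has coefficients 3,2,1 for degrees 0…2.
(1 + y² + y⁵) has coefficients 1,0,1,0,0,1,0,0,0,0,0,0,0,0 for degrees 0…13.
Multiplying by (2 + y³) gives running coefficients 2,0,2,1,0,3,0,0,1,0,0,0,0,0 for degrees 0…13.
Multiplying by (1 + y + y⁶) gives running coefficients 2,2,2,3,1,3,5,0,3,2,0,3,0,0 for degrees 0…13.
Finally multiplying by (1 + y²)², the product of all factors after the first has coefficients 2,2,6,7,7,11,9,9,14,5,11,7,3,8 for degrees 0…13.
[y¹³] = 3·8 + 2·3 + 1·7 = 37.

37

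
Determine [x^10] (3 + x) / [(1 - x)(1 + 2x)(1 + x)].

3413

Partial fractions give a closed form: a_n = (2/3)·1^n + (10/3)·(-2)^n + (-1)·(-1)^n.
At n = 10: a_10 = 3413.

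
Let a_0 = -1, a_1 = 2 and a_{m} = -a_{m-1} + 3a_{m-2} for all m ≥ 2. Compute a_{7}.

314

The ordinary generating function has denominator 1 + z - 3z^2.
Iterating the recurrence: a_0,…,a_{7} = -1, 2, -5, 11, -26, 59, -137, 314.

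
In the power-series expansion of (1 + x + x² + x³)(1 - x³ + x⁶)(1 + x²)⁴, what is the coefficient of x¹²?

(1 + x + x² + x³) has coefficients 1,1,1,1 for degrees 0…3.
(1 - x³ + x⁶) has coefficients 1,0,0,-1,0,0,1,0,0,0,0,0,0 for degrees 0…12.
Finally multiplying by (1 + x²)⁴, the product of all factors after the first has coefficients 1,0,4,-1,6,-4,5,-6,5,-4,6,-1,4 for degrees 0…12.
[x¹²] = 1·4 + 1·(-1) + 1·6 + 1·(-4) = 5.

5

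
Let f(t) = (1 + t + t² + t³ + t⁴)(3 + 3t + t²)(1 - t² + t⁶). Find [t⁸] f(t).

(1 + t + t² + t³ + t⁴) has coefficients 1,1,1,1,1 for degrees 0…4.
(3 + 3t + t²) has coefficients 3,3,1,0,0,0,0,0,0 for degrees 0…8.
Finally multiplying by (1 - t² + t⁶), the product of all factors after the first has coefficients 3,3,-2,-3,-1,0,3,3,1 for degrees 0…8.
[t⁸] = 1·1 + 1·3 + 1·3 + 1·0 + 1·(-1) = 6.

6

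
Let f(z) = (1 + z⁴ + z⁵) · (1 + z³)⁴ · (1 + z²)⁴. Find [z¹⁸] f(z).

(1 + z⁴ + z⁵) has coefficients 1,0,0,0,1,1 for degrees 0…5.
(1 + z³)⁴ has coefficients 1,0,0,4,0,0,6,0,0,4,0,0,1,0,0,0,0,0,0 for degrees 0…18.
Finally multiplying by (1 + z²)⁴, the product of all factors after the first has coefficients 1,0,4,4,6,16,10,24,25,20,36,20,25,24,10,16,6,4,4 for degrees 0…18.
[z¹⁸] = 1·4 + 1·10 + 1·24 = 38.

38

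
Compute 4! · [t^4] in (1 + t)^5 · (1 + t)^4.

The EGF product rule gives c_4 = Σ_{k_1+k_2=4} C(4; k_1,k_2) · ∏ g_i(k_i), where (1+t)^5 gives the falling factorial (5)_k; (1+t)^4 gives the falling factorial (4)_k.
g_1(k) for k = 0…4: 1, 5, 20, 60, 120.
g_2(k) for k = 0…4: 1, 4, 12, 24, 24.
c_4 = Σ_k C(4,k)·g_1(k)·g_2(4−k) = 1·1·24 + 4·5·24 + 6·20·12 + 4·60·4 + 1·120·1 = 24 + 480 + 1440 + 960 + 120 = 3024.

3024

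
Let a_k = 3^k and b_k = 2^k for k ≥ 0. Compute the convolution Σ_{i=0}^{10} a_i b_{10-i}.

Write out a_i and b_{10-i} for i = 0,…,10 and sum the products.
Σ = 1·1024 + 3·512 + 9·256 + 27·128 + 81·64 + 243·32 + 729·16 + 2187·8 + 6561·4 + 19683·2 + 59049·1 = 175099.

175099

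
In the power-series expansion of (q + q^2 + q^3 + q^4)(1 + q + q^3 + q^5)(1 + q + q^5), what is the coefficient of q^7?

6

(q + q^2 + q^3 + q^4) has coefficients 0,1,1,1,1 for degrees 0…4.
(1 + q + q^3 + q^5) has coefficients 1,1,0,1,0,1,0,0 for degrees 0…7.
Finally multiplying by (1 + q + q^5), the product of all factors after the first has coefficients 1,2,1,1,1,2,2,0 for degrees 0…7.
[q^7] = 1·2 + 1·2 + 1·1 + 1·1 = 6.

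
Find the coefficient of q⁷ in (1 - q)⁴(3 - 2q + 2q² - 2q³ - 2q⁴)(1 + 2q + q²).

-12

(1 - q)⁴ has coefficients 1,-4,6,-4,1 for degrees 0…4.
(3 - 2q + 2q² - 2q³ - 2q⁴) has coefficients 3,-2,2,-2,-2,0,0,0 for degrees 0…7.
Finally multiplying by (1 + 2q + q²), the product of all factors after the first has coefficients 3,4,1,0,-4,-6,-2,0 for degrees 0…7.
[q⁷] = 1·0 − 4·(-2) + 6·(-6) − 4·(-4) + 1·0 = -12.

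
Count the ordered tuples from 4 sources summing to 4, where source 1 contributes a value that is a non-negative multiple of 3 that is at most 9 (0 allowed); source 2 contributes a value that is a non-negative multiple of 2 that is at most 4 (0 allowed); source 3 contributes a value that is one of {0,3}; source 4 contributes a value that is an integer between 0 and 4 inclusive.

The generating function for the choices is (1 + x³ + x⁶ + x⁹)·(1 + x² + x⁴)·(1 + x³)·(1 + x + x² + x³ + x⁴); the count is [x⁴].
(1 + x³ + x⁶ + x⁹) has coefficients 1,0,0,1,0 for degrees 0…4.
(1 + x² + x⁴) has coefficients 1,0,1,0,1 for degrees 0…4.
Multiplying by (1 + x³) gives running coefficients 1,0,1,1,1 for degrees 0…4.
Finally multiplying by (1 + x + x² + x³ + x⁴), the product of all factors after the first has coefficients 1,1,2,3,4 for degrees 0…4.
[x⁴] = 1·4 + 1·1 = 5.

5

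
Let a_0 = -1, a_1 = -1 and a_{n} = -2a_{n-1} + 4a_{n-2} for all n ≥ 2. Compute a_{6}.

-64

The ordinary generating function has denominator 1 + 2z - 4z^2.
Iterating the recurrence: a_0,…,a_{6} = -1, -1, -2, 0, -8, 16, -64.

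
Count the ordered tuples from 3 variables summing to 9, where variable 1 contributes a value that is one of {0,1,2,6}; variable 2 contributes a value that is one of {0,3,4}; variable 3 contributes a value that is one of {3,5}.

4

The generating function for the choices is (1 + z + z² + z⁶)·(1 + z³ + z⁴)·(z³ + z⁵); the count is [z⁹].
(1 + z + z² + z⁶) has coefficients 1,1,1,0,0,0,1 for degrees 0…6.
(1 + z³ + z⁴) has coefficients 1,0,0,1,1,0,0,0,0,0 for degrees 0…9.
Finally multiplying by (z³ + z⁵), the product of all factors after the first has coefficients 0,0,0,1,0,1,1,1,1,1 for degrees 0…9.
[z⁹] = 1·1 + 1·1 + 1·1 + 1·1 = 4.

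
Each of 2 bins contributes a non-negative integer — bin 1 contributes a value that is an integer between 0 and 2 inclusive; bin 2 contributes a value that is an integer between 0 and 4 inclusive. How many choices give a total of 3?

3

The generating function for the choices is (1 + y + y²)·(1 + y + y² + y³ + y⁴); the count is [y³].
(1 + y + y²) has coefficients 1,1,1 for degrees 0…2.
(1 + y + y² + y³ + y⁴) has coefficients 1,1,1,1 for degrees 0…3.
[y³] = 1·1 + 1·1 + 1·1 = 3.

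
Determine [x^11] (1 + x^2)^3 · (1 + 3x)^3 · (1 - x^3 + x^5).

55

(1 + x^2)^3 has coefficients 1,0,3,0,3,0,1 for degrees 0…6.
(1 + 3x)^3 has coefficients 1,9,27,27,0,0,0,0,0,0,0,0 for degrees 0…11.
Finally multiplying by (1 - x^3 + x^5), the product of all factors after the first has coefficients 1,9,27,26,-9,-26,-18,27,27,0,0,0 for degrees 0…11.
[x^11] = 1·0 + 3·0 + 3·27 + 1·(-26) = 55.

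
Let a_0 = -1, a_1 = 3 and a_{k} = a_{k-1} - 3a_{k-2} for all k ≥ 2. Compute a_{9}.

The ordinary generating function has denominator 1 - t + 3t^2.
Iterating the recurrence: a_0,…,a_{9} = -1, 3, 6, -3, -21, -12, 51, 87, -66, -327.

-327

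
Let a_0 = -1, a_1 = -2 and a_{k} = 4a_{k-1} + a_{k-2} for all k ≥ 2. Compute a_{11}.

The ordinary generating function has denominator 1 - 4x - x^2.
Iterating the recurrence: a_0,…,a_{11} = -1, -2, -9, -38, -161, -682, -2889, -12238, -51841, -219602, -930249, -3940598.

-3940598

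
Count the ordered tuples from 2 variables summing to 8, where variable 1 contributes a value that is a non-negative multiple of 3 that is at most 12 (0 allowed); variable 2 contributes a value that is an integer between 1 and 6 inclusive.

2

The generating function for the choices is (1 + y^3 + y^6 + y^9 + y^12)·(y + y^2 + y^3 + y^4 + y^5 + y^6); the count is [y^8].
(1 + y^3 + y^6 + y^9 + y^12) has coefficients 1,0,0,1,0,0,1,0,0 for degrees 0…8.
(y + y^2 + y^3 + y^4 + y^5 + y^6) has coefficients 0,1,1,1,1,1,1,0,0 for degrees 0…8.
[y^8] = 1·0 + 1·1 + 1·1 = 2.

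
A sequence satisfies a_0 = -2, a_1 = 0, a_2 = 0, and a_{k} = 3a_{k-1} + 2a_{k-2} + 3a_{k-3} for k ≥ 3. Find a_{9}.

-13224

The ordinary generating function has denominator 1 - 3x - 2x^2 - 3x^3.
Iterating the recurrence: a_0,…,a_{9} = -2, 0, 0, -6, -18, -66, -252, -942, -3528, -13224.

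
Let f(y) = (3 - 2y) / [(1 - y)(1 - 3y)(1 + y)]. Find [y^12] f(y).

1395033

Partial fractions give a closed form: a_n = (-1/4)·1^n + (21/8)·3^n + (5/8)·(-1)^n.
At n = 12: a_12 = 1395033.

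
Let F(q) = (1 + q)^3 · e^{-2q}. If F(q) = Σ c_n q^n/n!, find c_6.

The EGF product rule gives c_6 = Σ_{k_1+k_2=6} C(6; k_1,k_2) · ∏ g_i(k_i), where (1+q)^3 gives the falling factorial (3)_k; e^{-2q} gives (-2)^k.
g_1(k) for k = 0…6: 1, 3, 6, 6, 0, 0, 0.
g_2(k) for k = 0…6: 1, -2, 4, -8, 16, -32, 64.
c_6 = Σ_k C(6,k)·g_1(k)·g_2(6−k) = 1·1·64 + 6·3·(-32) + 15·6·16 + 20·6·(-8) = 64 − 576 + 1440 − 960 = -32.

-32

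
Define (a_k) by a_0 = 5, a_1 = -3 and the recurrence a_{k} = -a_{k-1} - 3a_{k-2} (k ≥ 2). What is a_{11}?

The ordinary generating function has denominator 1 + t + 3t^2.
Iterating the recurrence: a_0,…,a_{11} = 5, -3, -12, 21, 15, -78, 33, 201, -300, -303, 1203, -294.

-294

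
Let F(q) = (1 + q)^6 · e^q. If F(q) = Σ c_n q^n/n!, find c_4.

1045

The EGF product rule gives c_4 = Σ_{k_1+k_2=4} C(4; k_1,k_2) · ∏ g_i(k_i), where (1+q)^6 gives the falling factorial (6)_k; e^q gives (1)^k.
g_1(k) for k = 0…4: 1, 6, 30, 120, 360.
g_2(k) for k = 0…4: 1, 1, 1, 1, 1.
c_4 = Σ_k C(4,k)·g_1(k)·g_2(4−k) = 1·1·1 + 4·6·1 + 6·30·1 + 4·120·1 + 1·360·1 = 1 + 24 + 180 + 480 + 360 = 1045.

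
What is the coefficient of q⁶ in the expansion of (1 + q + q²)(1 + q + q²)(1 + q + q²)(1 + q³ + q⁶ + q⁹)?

(1 + q + q²) has coefficients 1,1,1 for degrees 0…2.
(1 + q + q²) has coefficients 1,1,1,0,0,0,0 for degrees 0…6.
Multiplying by (1 + q + q²) gives running coefficients 1,2,3,2,1,0,0 for degrees 0…6.
Finally multiplying by (1 + q³ + q⁶ + q⁹), the product of all factors after the first has coefficients 1,2,3,3,3,3,3 for degrees 0…6.
[q⁶] = 1·3 + 1·3 + 1·3 = 9.

9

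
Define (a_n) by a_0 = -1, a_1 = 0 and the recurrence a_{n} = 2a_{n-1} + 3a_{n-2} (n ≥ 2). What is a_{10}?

-14763

The ordinary generating function has denominator 1 - 2z - 3z^2.
Iterating the recurrence: a_0,…,a_{10} = -1, 0, -3, -6, -21, -60, -183, -546, -1641, -4920, -14763.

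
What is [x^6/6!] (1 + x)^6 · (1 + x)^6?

665280

The EGF product rule gives c_6 = Σ_{k_1+k_2=6} C(6; k_1,k_2) · ∏ g_i(k_i), where (1+x)^6 gives the falling factorial (6)_k; (1+x)^6 gives the falling factorial (6)_k.
g_1(k) for k = 0…6: 1, 6, 30, 120, 360, 720, 720.
g_2(k) for k = 0…6: 1, 6, 30, 120, 360, 720, 720.
c_6 = Σ_k C(6,k)·g_1(k)·g_2(6−k) = 1·1·720 + 6·6·720 + 15·30·360 + 20·120·120 + 15·360·30 + 6·720·6 + 1·720·1 = 720 + 25920 + 162000 + 288000 + 162000 + 25920 + 720 = 665280.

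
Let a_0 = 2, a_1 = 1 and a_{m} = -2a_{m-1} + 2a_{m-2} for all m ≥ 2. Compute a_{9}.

The ordinary generating function has denominator 1 + 2t - 2t^2.
Iterating the recurrence: a_0,…,a_{9} = 2, 1, 2, -2, 8, -20, 56, -152, 416, -1136.

-1136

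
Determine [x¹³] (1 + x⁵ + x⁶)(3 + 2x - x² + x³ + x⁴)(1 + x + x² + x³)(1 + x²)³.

44

(1 + x⁵ + x⁶) has coefficients 1,0,0,0,0,1,1 for degrees 0…6.
(3 + 2x - x² + x³ + x⁴) has coefficients 3,2,-1,1,1,0,0,0,0,0,0,0,0,0 for degrees 0…13.
Multiplying by (1 + x + x² + x³) gives running coefficients 3,5,4,5,3,1,2,1,0,0,0,0,0,0 for degrees 0…13.
Finally multiplying by (1 + x²)³, the product of all factors after the first has coefficients 3,5,13,20,24,31,26,24,19,11,9,4,2,1 for degrees 0…13.
[x¹³] = 1·1 + 1·19 + 1·24 = 44.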